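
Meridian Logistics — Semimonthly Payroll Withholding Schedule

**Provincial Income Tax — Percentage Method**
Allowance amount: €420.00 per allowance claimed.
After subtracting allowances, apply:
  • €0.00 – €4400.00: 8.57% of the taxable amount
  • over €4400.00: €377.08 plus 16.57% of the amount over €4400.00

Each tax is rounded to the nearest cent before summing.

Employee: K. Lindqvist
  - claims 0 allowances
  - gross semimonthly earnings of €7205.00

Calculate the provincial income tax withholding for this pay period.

€841.87

Provincial Income Tax: taxable = €7205.00
  €377.08 + 16.57% × (€7205.00 − €4400.00) = €377.08 + 16.57% × €2805.00 = €841.87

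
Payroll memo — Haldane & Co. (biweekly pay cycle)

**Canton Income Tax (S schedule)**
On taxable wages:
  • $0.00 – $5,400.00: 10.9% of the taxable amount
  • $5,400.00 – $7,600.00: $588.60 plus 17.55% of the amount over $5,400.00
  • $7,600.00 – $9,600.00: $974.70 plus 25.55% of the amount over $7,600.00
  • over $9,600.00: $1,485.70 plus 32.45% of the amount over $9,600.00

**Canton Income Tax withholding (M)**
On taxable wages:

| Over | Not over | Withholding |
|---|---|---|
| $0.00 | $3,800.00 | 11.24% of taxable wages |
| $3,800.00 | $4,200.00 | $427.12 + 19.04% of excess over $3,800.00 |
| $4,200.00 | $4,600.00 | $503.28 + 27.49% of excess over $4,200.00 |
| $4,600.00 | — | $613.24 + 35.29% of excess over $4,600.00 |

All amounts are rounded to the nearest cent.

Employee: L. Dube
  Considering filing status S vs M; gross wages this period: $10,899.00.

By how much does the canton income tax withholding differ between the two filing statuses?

$928.93

Canton Income Tax (S): taxable = $10,899.00
  $1,485.70 + 32.45% × ($10,899.00 − $9,600.00) = $1,485.70 + 32.45% × $1,299.00 = $1,907.23
Canton Income Tax (M): taxable = $10,899.00
  $613.24 + 35.29% × ($10,899.00 − $4,600.00) = $613.24 + 35.29% × $6,299.00 = $2,836.16
Difference: |$1,907.23 − $2,836.16| = $928.93 (higher under M)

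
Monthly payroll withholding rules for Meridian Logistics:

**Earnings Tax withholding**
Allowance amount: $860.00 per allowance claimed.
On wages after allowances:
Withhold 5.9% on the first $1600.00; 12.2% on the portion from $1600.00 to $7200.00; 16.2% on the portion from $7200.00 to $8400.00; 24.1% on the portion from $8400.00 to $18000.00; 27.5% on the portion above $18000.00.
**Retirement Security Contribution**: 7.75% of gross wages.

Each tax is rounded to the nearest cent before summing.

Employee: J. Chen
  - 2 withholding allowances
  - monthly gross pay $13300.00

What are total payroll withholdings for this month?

$2769.13

Earnings Tax: taxable = $13300.00 − 2×$860.00 = $11580.00
  $972.00 + 24.1% × ($11580.00 − $8400.00) = $972.00 + 24.1% × $3180.00 = $1738.38
Retirement Security Contribution: 7.75% × $13300.00 = $1030.75
Total: $1738.38 + $1030.75 = $2769.13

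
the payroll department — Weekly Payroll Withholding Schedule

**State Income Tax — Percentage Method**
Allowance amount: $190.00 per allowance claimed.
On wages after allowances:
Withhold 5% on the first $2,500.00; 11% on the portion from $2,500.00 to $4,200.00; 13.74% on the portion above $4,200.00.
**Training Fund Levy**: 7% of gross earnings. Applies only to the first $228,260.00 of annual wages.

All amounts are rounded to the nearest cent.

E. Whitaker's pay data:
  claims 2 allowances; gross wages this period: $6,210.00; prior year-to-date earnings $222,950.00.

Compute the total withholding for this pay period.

State Income Tax: taxable = $6,210.00 − 2×$190.00 = $5,830.00
  $312.00 + 13.74% × ($5,830.00 − $4,200.00) = $312.00 + 13.74% × $1,630.00 = $535.96
Training Fund Levy: cap $228,260.00 − YTD $222,950.00 = $5,310.00 subject; 7% × $5,310.00 = $371.70
Total: $535.96 + $371.70 = $907.66

$907.66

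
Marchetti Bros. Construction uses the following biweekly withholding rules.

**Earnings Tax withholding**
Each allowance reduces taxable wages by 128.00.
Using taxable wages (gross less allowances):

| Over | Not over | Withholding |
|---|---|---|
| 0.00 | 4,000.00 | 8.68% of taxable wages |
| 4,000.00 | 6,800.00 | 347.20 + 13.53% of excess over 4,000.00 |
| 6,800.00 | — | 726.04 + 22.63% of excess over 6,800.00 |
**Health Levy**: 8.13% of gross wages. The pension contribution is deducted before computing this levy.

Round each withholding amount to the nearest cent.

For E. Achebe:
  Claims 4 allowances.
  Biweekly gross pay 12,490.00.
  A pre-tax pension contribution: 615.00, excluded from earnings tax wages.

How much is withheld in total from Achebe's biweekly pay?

2,724.09

Earnings Tax: taxable = 12,490.00 − 615.00 − 4×128.00 = 11,363.00
  726.04 + 22.63% × (11,363.00 − 6,800.00) = 726.04 + 22.63% × 4,563.00 = 1,758.65
Health Levy: 8.13% × 11,875.00 = 965.44
Total: 1,758.65 + 965.44 = 2,724.09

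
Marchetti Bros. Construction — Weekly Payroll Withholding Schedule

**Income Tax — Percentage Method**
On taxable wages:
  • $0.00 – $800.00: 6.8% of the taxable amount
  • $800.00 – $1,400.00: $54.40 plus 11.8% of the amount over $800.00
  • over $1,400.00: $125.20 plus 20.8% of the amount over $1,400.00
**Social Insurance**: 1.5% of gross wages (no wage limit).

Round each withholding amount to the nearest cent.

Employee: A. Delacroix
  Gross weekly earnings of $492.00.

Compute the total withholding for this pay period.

Income Tax: taxable = $492.00
  6.8% × $492.00 = $33.46
Social Insurance: 1.5% × $492.00 = $7.38
Total: $33.46 + $7.38 = $40.84

$40.84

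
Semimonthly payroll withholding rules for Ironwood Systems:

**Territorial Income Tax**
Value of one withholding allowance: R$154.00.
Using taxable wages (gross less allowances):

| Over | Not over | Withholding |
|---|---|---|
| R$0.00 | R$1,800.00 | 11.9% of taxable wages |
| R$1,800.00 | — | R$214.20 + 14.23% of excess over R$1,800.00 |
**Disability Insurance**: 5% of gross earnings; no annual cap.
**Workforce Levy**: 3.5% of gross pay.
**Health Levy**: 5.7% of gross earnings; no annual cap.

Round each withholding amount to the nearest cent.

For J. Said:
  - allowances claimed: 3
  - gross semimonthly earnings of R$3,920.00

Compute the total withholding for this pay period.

R$1,006.77

Territorial Income Tax: taxable = R$3,920.00 − 3×R$154.00 = R$3,458.00
  R$214.20 + 14.23% × (R$3,458.00 − R$1,800.00) = R$214.20 + 14.23% × R$1,658.00 = R$450.13
Disability Insurance: 5% × R$3,920.00 = R$196.00
Workforce Levy: 3.5% × R$3,920.00 = R$137.20
Health Levy: 5.7% × R$3,920.00 = R$223.44
Total: R$450.13 + R$196.00 + R$137.20 + R$223.44 = R$1,006.77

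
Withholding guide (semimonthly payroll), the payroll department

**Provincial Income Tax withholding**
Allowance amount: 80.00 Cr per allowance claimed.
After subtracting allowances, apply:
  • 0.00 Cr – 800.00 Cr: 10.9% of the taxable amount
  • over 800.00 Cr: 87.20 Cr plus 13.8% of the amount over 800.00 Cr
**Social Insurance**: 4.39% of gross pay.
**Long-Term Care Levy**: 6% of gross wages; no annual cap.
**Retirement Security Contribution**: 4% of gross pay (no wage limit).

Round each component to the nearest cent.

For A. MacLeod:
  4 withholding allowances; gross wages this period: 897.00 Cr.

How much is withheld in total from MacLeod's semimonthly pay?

191.97 Cr

Provincial Income Tax: taxable = 897.00 Cr − 4×80.00 Cr = 577.00 Cr
  10.9% × 577.00 Cr = 62.89 Cr
Social Insurance: 4.39% × 897.00 Cr = 39.38 Cr
Long-Term Care Levy: 6% × 897.00 Cr = 53.82 Cr
Retirement Security Contribution: 4% × 897.00 Cr = 35.88 Cr
Total: 62.89 Cr + 39.38 Cr + 53.82 Cr + 35.88 Cr = 191.97 Cr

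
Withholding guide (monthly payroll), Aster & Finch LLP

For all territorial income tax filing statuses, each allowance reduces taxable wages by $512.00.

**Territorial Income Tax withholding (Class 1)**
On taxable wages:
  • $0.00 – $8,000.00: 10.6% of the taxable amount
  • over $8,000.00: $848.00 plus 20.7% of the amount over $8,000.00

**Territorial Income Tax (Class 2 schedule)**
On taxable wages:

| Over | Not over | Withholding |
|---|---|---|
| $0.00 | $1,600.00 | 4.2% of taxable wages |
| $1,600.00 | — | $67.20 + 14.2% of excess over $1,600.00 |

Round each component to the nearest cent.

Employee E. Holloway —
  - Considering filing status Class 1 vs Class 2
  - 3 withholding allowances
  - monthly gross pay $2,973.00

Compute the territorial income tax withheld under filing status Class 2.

Territorial Income Tax (Class 2): taxable = $2,973.00 − 3×$512.00 = $1,437.00
  4.2% × $1,437.00 = $60.35

$60.35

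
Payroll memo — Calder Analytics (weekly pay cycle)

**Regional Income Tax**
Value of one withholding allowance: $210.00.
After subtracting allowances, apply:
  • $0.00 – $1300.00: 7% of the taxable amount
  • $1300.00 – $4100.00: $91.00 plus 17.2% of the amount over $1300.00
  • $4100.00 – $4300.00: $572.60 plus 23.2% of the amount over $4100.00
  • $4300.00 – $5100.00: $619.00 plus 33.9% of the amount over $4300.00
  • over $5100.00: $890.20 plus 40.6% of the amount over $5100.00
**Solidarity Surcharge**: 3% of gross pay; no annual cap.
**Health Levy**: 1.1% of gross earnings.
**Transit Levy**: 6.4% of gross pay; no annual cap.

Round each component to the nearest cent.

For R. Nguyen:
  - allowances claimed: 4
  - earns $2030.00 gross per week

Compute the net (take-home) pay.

Regional Income Tax: taxable = $2030.00 − 4×$210.00 = $1190.00
  7% × $1190.00 = $83.30
Solidarity Surcharge: 3% × $2030.00 = $60.90
Health Levy: 1.1% × $2030.00 = $22.33
Transit Levy: 6.4% × $2030.00 = $129.92
Total withheld: $83.30 + $60.90 + $22.33 + $129.92 = $296.45
Net pay: $2030.00 − $296.45 = $1733.55

$1733.55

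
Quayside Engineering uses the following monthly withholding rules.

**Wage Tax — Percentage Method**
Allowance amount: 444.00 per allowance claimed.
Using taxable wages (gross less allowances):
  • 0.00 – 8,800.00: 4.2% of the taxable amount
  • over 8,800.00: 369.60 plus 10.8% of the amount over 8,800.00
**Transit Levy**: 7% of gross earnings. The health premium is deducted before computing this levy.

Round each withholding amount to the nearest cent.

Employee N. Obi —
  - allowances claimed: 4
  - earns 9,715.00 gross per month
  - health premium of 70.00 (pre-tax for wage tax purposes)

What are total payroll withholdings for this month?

1,005.65

Wage Tax: taxable = 9,715.00 − 70.00 − 4×444.00 = 7,869.00
  4.2% × 7,869.00 = 330.50
Transit Levy: 7% × 9,645.00 = 675.15
Total: 330.50 + 675.15 = 1,005.65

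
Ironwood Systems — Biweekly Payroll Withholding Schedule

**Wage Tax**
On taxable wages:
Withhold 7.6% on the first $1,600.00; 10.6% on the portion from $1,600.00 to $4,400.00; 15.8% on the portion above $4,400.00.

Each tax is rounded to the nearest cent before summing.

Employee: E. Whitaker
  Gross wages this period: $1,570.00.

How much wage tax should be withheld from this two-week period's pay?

Wage Tax: taxable = $1,570.00
  7.6% × $1,570.00 = $119.32

$119.32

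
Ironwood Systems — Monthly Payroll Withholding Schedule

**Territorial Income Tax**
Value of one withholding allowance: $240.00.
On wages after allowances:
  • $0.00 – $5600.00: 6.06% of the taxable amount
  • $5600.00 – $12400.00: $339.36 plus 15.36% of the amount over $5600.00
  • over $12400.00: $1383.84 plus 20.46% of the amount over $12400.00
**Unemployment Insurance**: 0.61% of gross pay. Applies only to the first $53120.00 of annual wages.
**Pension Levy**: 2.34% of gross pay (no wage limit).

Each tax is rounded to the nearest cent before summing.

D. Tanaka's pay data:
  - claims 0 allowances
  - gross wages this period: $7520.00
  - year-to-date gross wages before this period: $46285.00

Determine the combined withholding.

Territorial Income Tax: taxable = $7520.00
  $339.36 + 15.36% × ($7520.00 − $5600.00) = $339.36 + 15.36% × $1920.00 = $634.27
Unemployment Insurance: cap $53120.00 − YTD $46285.00 = $6835.00 subject; 0.61% × $6835.00 = $41.69
Pension Levy: 2.34% × $7520.00 = $175.97
Total: $634.27 + $41.69 + $175.97 = $851.93

$851.93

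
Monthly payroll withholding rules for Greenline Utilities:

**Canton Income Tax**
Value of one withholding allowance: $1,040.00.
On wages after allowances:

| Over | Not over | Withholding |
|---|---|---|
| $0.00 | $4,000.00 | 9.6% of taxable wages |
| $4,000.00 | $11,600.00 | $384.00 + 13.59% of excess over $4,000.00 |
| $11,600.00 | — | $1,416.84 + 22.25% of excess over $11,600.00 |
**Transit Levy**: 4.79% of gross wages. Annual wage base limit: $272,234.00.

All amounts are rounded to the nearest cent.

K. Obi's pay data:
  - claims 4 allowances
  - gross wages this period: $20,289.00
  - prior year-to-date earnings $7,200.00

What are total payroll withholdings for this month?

$3,396.38

Canton Income Tax: taxable = $20,289.00 − 4×$1,040.00 = $16,129.00
  $1,416.84 + 22.25% × ($16,129.00 − $11,600.00) = $1,416.84 + 22.25% × $4,529.00 = $2,424.54
Transit Levy: 4.79% × $20,289.00 = $971.84
Total: $2,424.54 + $971.84 = $3,396.38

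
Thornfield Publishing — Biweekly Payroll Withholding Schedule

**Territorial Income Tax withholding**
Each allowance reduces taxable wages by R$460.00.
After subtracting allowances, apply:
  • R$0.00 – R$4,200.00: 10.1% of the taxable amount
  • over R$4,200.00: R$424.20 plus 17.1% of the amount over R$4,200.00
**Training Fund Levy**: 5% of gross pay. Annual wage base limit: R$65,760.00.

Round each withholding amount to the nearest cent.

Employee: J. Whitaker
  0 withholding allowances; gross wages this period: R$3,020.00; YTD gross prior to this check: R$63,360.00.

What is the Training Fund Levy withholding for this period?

Training Fund Levy: cap R$65,760.00 − YTD R$63,360.00 = R$2,400.00 subject; 5% × R$2,400.00 = R$120.00

R$120.00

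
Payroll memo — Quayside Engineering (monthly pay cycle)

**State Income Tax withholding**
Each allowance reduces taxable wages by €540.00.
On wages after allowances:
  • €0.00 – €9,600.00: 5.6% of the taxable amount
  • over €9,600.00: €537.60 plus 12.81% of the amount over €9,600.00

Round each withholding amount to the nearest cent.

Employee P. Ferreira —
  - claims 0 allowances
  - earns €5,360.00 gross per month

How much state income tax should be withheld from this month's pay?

€300.16

State Income Tax: taxable = €5,360.00
  5.6% × €5,360.00 = €300.16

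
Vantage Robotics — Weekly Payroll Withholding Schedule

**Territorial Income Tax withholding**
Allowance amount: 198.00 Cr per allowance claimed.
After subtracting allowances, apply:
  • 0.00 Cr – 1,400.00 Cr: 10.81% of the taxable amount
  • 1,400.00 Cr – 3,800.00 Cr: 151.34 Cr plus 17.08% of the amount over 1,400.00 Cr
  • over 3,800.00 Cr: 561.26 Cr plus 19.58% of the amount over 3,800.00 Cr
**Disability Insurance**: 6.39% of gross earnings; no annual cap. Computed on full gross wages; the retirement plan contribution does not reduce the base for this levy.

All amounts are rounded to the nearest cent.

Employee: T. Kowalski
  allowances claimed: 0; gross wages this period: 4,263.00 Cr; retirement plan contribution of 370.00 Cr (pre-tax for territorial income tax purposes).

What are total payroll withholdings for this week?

Territorial Income Tax: taxable = 4,263.00 Cr − 370.00 Cr = 3,893.00 Cr
  561.26 Cr + 19.58% × (3,893.00 Cr − 3,800.00 Cr) = 561.26 Cr + 19.58% × 93.00 Cr = 579.47 Cr
Disability Insurance: 6.39% × 4,263.00 Cr = 272.41 Cr
Total: 579.47 Cr + 272.41 Cr = 851.88 Cr

851.88 Cr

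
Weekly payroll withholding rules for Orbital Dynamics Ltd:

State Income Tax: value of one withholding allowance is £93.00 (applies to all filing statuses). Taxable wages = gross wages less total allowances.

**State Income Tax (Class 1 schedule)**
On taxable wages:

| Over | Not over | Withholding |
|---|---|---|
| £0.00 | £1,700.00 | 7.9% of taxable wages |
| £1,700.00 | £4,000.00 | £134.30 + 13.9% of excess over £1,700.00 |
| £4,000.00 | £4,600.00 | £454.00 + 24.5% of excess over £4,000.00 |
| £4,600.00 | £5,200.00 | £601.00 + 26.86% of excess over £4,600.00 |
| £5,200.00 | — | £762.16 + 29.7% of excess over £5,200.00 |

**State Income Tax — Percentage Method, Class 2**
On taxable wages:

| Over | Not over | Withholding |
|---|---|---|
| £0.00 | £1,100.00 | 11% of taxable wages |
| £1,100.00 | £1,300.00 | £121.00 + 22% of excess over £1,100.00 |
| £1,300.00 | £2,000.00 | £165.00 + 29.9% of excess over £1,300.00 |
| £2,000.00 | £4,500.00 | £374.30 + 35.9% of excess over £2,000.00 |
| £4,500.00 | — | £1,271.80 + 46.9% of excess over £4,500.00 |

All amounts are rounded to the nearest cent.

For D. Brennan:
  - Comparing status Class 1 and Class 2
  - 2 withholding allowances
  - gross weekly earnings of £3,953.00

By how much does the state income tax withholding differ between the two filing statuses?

State Income Tax (Class 1): taxable = £3,953.00 − 2×£93.00 = £3,767.00
  £134.30 + 13.9% × (£3,767.00 − £1,700.00) = £134.30 + 13.9% × £2,067.00 = £421.61
State Income Tax (Class 2): taxable = £3,953.00 − 2×£93.00 = £3,767.00
  £374.30 + 35.9% × (£3,767.00 − £2,000.00) = £374.30 + 35.9% × £1,767.00 = £1,008.65
Difference: |£421.61 − £1,008.65| = £587.04 (higher under Class 2)

£587.04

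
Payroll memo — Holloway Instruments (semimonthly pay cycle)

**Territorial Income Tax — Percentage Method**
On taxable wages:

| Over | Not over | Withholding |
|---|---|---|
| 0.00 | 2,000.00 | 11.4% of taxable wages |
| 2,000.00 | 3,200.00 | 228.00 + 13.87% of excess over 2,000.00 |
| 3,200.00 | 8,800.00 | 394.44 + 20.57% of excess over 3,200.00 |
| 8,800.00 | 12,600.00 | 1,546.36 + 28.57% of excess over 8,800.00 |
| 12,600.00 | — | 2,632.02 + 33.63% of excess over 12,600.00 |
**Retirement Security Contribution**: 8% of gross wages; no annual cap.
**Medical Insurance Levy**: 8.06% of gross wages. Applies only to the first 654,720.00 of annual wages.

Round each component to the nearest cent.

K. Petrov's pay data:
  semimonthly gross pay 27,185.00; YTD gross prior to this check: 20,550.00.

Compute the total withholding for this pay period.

11,902.87

Territorial Income Tax: taxable = 27,185.00
  2,632.02 + 33.63% × (27,185.00 − 12,600.00) = 2,632.02 + 33.63% × 14,585.00 = 7,536.96
Retirement Security Contribution: 8% × 27,185.00 = 2,174.80
Medical Insurance Levy: 8.06% × 27,185.00 = 2,191.11
Total: 7,536.96 + 2,174.80 + 2,191.11 = 11,902.87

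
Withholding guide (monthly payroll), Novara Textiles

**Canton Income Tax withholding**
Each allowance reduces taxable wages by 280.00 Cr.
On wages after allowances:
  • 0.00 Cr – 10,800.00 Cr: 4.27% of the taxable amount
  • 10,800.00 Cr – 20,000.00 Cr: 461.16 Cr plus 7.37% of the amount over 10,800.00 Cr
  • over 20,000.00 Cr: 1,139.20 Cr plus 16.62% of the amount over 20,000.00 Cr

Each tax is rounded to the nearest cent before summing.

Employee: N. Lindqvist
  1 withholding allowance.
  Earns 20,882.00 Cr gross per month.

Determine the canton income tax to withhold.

1,239.25 Cr

Canton Income Tax: taxable = 20,882.00 Cr − 1×280.00 Cr = 20,602.00 Cr
  1,139.20 Cr + 16.62% × (20,602.00 Cr − 20,000.00 Cr) = 1,139.20 Cr + 16.62% × 602.00 Cr = 1,239.25 Cr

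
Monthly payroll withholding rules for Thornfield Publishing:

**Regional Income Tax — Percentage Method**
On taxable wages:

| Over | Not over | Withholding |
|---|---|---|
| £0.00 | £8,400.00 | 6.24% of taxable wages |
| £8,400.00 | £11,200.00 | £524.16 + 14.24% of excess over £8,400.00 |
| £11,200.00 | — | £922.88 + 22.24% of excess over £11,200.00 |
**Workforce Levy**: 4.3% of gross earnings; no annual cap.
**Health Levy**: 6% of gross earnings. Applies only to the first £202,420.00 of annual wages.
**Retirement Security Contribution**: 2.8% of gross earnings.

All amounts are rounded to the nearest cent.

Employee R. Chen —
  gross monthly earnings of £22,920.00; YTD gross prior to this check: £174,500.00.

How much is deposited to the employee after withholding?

£16,388.07

Regional Income Tax: taxable = £22,920.00
  £922.88 + 22.24% × (£22,920.00 − £11,200.00) = £922.88 + 22.24% × £11,720.00 = £3,529.41
Workforce Levy: 4.3% × £22,920.00 = £985.56
Health Levy: 6% × £22,920.00 = £1,375.20
Retirement Security Contribution: 2.8% × £22,920.00 = £641.76
Total withheld: £3,529.41 + £985.56 + £1,375.20 + £641.76 = £6,531.93
Net pay: £22,920.00 − £6,531.93 = £16,388.07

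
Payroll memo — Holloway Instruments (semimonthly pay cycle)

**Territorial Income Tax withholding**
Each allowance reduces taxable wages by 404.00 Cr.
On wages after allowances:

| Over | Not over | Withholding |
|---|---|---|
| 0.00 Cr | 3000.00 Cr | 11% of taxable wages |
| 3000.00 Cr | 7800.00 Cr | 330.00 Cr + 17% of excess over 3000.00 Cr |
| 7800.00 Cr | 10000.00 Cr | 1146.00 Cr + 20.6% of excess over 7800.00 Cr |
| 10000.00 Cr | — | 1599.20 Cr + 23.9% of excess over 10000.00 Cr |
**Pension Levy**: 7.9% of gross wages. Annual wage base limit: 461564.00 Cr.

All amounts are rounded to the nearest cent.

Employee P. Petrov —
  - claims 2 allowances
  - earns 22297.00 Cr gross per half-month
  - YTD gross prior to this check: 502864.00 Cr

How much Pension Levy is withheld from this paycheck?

0.00 Cr

Pension Levy: YTD 502864.00 Cr ≥ cap 461564.00 Cr → 0.00 Cr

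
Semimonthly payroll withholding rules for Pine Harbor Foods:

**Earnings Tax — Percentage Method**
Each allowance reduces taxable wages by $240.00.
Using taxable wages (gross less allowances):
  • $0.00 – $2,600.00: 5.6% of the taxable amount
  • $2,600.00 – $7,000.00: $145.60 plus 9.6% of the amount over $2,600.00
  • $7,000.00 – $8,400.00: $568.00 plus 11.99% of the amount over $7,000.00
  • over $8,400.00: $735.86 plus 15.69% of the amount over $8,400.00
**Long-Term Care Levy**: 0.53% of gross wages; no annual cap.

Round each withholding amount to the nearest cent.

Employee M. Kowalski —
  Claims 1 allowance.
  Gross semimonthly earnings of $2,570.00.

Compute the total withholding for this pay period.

$144.10

Earnings Tax: taxable = $2,570.00 − 1×$240.00 = $2,330.00
  5.6% × $2,330.00 = $130.48
Long-Term Care Levy: 0.53% × $2,570.00 = $13.62
Total: $130.48 + $13.62 = $144.10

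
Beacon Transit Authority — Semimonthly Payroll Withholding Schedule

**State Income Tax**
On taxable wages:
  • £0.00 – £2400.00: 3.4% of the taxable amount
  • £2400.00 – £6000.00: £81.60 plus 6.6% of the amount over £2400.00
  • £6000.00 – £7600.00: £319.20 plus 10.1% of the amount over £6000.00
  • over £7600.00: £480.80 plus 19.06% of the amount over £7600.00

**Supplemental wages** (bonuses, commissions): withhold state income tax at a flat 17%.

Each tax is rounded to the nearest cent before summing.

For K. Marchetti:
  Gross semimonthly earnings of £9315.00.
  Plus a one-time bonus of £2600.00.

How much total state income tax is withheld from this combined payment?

£1249.68

State Income Tax: taxable = £9315.00
  £480.80 + 19.06% × (£9315.00 − £7600.00) = £480.80 + 19.06% × £1715.00 = £807.68
Supplemental (17% flat on bonus): 17% × £2600.00 = £442.00
Total state income tax: £807.68 + £442.00 = £1249.68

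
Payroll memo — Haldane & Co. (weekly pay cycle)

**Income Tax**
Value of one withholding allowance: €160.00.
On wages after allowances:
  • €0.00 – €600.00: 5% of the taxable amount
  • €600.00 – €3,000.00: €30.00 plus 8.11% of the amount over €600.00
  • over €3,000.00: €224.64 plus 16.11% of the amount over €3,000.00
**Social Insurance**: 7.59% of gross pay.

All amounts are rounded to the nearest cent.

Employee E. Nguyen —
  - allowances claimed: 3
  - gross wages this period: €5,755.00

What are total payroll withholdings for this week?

€1,027.94

Income Tax: taxable = €5,755.00 − 3×€160.00 = €5,275.00
  €224.64 + 16.11% × (€5,275.00 − €3,000.00) = €224.64 + 16.11% × €2,275.00 = €591.14
Social Insurance: 7.59% × €5,755.00 = €436.80
Total: €591.14 + €436.80 = €1,027.94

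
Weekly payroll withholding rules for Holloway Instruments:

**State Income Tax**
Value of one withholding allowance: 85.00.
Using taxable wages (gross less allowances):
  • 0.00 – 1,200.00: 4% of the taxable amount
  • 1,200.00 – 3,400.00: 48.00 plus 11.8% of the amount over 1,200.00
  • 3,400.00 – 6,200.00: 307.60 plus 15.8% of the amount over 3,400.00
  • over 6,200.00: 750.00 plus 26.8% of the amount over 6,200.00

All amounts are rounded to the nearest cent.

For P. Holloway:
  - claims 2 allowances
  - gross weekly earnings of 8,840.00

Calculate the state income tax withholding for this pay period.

State Income Tax: taxable = 8,840.00 − 2×85.00 = 8,670.00
  750.00 + 26.8% × (8,670.00 − 6,200.00) = 750.00 + 26.8% × 2,470.00 = 1,411.96

1,411.96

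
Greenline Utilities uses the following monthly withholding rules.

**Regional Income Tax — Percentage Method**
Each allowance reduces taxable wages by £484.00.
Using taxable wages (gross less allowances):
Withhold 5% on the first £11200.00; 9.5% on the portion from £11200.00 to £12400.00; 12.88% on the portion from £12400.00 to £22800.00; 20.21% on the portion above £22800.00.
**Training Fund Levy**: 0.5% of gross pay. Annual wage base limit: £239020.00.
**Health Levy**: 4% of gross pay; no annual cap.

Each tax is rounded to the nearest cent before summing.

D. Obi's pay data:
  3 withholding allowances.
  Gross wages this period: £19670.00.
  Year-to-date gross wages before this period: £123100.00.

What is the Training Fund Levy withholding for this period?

Training Fund Levy: 0.5% × £19670.00 = £98.35

£98.35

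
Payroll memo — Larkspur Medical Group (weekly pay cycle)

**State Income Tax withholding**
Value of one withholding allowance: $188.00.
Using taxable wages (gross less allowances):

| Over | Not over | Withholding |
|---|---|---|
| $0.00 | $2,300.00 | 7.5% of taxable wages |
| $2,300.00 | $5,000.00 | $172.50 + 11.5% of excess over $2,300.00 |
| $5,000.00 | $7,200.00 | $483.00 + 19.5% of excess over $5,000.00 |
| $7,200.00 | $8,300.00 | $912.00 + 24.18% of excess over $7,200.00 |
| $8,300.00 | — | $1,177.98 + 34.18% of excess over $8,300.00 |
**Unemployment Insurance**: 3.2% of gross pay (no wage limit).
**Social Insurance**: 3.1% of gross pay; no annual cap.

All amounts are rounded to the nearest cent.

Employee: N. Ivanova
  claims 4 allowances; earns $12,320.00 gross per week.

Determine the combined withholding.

$3,071.14

State Income Tax: taxable = $12,320.00 − 4×$188.00 = $11,568.00
  $1,177.98 + 34.18% × ($11,568.00 − $8,300.00) = $1,177.98 + 34.18% × $3,268.00 = $2,294.98
Unemployment Insurance: 3.2% × $12,320.00 = $394.24
Social Insurance: 3.1% × $12,320.00 = $381.92
Total: $2,294.98 + $394.24 + $381.92 = $3,071.14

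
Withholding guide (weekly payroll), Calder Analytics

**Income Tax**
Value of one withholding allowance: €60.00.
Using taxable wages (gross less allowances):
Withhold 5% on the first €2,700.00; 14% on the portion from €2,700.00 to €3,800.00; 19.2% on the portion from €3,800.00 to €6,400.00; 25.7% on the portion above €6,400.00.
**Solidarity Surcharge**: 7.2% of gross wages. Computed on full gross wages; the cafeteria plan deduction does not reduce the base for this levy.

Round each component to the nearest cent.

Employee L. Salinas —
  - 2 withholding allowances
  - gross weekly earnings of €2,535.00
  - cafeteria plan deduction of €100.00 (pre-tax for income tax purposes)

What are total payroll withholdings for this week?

Income Tax: taxable = €2,535.00 − €100.00 − 2×€60.00 = €2,315.00
  5% × €2,315.00 = €115.75
Solidarity Surcharge: 7.2% × €2,535.00 = €182.52
Total: €115.75 + €182.52 = €298.27

€298.27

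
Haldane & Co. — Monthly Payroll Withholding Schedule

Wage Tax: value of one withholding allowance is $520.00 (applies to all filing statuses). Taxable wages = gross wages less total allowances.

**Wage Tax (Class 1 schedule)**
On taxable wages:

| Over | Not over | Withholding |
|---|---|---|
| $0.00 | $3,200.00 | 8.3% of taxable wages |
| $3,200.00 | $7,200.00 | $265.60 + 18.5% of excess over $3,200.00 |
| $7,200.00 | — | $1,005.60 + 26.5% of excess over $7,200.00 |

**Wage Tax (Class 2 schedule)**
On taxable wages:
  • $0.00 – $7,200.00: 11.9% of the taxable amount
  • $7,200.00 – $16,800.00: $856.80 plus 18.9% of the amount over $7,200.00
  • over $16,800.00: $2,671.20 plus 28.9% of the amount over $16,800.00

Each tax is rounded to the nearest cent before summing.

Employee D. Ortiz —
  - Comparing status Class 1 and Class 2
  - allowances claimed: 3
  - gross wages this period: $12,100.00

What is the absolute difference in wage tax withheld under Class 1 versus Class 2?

Wage Tax (Class 1): taxable = $12,100.00 − 3×$520.00 = $10,540.00
  $1,005.60 + 26.5% × ($10,540.00 − $7,200.00) = $1,005.60 + 26.5% × $3,340.00 = $1,890.70
Wage Tax (Class 2): taxable = $12,100.00 − 3×$520.00 = $10,540.00
  $856.80 + 18.9% × ($10,540.00 − $7,200.00) = $856.80 + 18.9% × $3,340.00 = $1,488.06
Difference: |$1,890.70 − $1,488.06| = $402.64 (higher under Class 1)

$402.64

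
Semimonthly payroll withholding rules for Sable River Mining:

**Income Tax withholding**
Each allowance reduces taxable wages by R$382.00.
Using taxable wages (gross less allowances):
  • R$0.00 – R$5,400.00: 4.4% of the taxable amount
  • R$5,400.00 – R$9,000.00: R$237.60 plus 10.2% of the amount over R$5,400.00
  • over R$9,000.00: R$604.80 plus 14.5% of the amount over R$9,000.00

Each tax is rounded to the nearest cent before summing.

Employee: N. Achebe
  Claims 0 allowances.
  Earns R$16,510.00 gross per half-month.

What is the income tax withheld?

R$1,693.75

Income Tax: taxable = R$16,510.00
  R$604.80 + 14.5% × (R$16,510.00 − R$9,000.00) = R$604.80 + 14.5% × R$7,510.00 = R$1,693.75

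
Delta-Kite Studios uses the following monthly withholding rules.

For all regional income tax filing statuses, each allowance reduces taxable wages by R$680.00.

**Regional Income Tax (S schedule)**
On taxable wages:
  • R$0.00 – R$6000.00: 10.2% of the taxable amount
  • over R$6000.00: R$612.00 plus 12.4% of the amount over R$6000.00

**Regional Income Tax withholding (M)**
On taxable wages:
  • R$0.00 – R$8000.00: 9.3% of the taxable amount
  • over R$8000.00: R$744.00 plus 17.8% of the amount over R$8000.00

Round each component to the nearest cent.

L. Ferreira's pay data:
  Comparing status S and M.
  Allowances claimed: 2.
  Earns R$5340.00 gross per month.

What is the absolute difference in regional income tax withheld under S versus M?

Regional Income Tax (S): taxable = R$5340.00 − 2×R$680.00 = R$3980.00
  10.2% × R$3980.00 = R$405.96
Regional Income Tax (M): taxable = R$5340.00 − 2×R$680.00 = R$3980.00
  9.3% × R$3980.00 = R$370.14
Difference: |R$405.96 − R$370.14| = R$35.82 (higher under S)

R$35.82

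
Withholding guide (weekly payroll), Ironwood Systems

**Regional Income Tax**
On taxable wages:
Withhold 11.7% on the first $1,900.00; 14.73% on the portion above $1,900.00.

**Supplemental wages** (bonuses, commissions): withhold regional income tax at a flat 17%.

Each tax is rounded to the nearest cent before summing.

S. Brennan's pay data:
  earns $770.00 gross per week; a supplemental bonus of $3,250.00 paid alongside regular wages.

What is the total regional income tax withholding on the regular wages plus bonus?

Regional Income Tax: taxable = $770.00
  11.7% × $770.00 = $90.09
Supplemental (17% flat on bonus): 17% × $3,250.00 = $552.50
Total regional income tax: $90.09 + $552.50 = $642.59

$642.59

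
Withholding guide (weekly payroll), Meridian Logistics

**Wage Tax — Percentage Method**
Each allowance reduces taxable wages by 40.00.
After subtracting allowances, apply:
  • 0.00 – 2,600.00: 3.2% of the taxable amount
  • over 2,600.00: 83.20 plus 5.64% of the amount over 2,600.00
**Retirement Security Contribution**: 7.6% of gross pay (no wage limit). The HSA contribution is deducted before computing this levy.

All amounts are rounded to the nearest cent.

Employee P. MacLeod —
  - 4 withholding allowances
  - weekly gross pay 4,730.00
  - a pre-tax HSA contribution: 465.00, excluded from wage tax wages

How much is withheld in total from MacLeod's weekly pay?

492.22

Wage Tax: taxable = 4,730.00 − 465.00 − 4×40.00 = 4,105.00
  83.20 + 5.64% × (4,105.00 − 2,600.00) = 83.20 + 5.64% × 1,505.00 = 168.08
Retirement Security Contribution: 7.6% × 4,265.00 = 324.14
Total: 168.08 + 324.14 = 492.22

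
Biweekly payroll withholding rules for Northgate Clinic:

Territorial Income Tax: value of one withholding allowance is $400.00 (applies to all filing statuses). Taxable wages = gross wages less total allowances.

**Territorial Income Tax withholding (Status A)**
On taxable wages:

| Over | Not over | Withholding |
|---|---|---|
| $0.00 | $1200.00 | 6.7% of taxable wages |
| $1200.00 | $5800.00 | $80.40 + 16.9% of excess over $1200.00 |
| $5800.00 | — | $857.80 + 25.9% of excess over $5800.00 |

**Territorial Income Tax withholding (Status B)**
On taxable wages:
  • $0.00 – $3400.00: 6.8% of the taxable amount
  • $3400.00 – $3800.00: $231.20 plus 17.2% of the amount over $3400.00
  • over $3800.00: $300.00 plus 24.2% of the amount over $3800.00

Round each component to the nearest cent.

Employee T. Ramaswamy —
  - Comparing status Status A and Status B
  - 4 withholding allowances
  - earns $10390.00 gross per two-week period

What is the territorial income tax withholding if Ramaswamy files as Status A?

$1632.21

Territorial Income Tax (Status A): taxable = $10390.00 − 4×$400.00 = $8790.00
  $857.80 + 25.9% × ($8790.00 − $5800.00) = $857.80 + 25.9% × $2990.00 = $1632.21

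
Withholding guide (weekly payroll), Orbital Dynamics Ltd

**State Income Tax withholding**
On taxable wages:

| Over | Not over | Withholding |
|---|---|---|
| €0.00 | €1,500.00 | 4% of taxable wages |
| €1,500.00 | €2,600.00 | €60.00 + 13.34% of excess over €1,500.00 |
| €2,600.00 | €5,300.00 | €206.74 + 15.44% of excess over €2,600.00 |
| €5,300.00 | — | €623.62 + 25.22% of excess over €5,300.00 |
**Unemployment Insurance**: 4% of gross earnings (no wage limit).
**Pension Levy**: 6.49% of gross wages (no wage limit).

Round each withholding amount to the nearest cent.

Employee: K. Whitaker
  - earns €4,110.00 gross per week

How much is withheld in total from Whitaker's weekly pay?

€871.02

State Income Tax: taxable = €4,110.00
  €206.74 + 15.44% × (€4,110.00 − €2,600.00) = €206.74 + 15.44% × €1,510.00 = €439.88
Unemployment Insurance: 4% × €4,110.00 = €164.40
Pension Levy: 6.49% × €4,110.00 = €266.74
Total: €439.88 + €164.40 + €266.74 = €871.02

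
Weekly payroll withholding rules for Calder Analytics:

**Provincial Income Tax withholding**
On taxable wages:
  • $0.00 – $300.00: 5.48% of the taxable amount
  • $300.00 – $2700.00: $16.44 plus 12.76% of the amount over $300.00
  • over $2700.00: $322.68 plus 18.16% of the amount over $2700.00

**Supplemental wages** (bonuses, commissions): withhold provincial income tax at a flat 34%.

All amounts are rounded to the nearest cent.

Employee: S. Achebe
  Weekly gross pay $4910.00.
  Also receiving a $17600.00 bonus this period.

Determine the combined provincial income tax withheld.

$6708.02

Provincial Income Tax: taxable = $4910.00
  $322.68 + 18.16% × ($4910.00 − $2700.00) = $322.68 + 18.16% × $2210.00 = $724.02
Supplemental (34% flat on bonus): 34% × $17600.00 = $5984.00
Total provincial income tax: $724.02 + $5984.00 = $6708.02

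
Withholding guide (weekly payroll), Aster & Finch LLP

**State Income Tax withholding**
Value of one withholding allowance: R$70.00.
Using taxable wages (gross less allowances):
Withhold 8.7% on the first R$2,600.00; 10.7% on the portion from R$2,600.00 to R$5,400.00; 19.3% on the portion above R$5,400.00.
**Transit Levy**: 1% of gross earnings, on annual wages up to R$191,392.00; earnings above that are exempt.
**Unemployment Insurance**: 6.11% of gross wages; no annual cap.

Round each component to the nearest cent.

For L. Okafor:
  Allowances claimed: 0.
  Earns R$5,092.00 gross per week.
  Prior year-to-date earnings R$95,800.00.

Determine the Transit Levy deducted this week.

R$50.92

Transit Levy: 1% × R$5,092.00 = R$50.92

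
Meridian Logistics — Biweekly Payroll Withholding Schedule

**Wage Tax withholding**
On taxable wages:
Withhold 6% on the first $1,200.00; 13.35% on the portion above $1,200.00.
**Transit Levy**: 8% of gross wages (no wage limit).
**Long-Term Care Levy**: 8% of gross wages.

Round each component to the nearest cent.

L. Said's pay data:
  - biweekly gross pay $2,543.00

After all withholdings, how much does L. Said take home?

Wage Tax: taxable = $2,543.00
  $72.00 + 13.35% × ($2,543.00 − $1,200.00) = $72.00 + 13.35% × $1,343.00 = $251.29
Transit Levy: 8% × $2,543.00 = $203.44
Long-Term Care Levy: 8% × $2,543.00 = $203.44
Total withheld: $251.29 + $203.44 + $203.44 = $658.17
Net pay: $2,543.00 − $658.17 = $1,884.83

$1,884.83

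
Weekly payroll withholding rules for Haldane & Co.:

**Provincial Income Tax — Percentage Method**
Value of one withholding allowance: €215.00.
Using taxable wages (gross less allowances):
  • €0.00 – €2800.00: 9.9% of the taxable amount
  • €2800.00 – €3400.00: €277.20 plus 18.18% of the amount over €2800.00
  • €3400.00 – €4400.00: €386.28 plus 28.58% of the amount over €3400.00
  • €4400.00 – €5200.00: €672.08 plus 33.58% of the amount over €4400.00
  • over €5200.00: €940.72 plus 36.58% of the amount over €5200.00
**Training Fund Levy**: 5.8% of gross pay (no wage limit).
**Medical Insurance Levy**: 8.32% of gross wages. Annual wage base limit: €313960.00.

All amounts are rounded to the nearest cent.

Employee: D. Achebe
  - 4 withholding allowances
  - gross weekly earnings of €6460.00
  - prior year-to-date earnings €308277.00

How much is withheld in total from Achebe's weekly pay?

€1934.55

Provincial Income Tax: taxable = €6460.00 − 4×€215.00 = €5600.00
  €940.72 + 36.58% × (€5600.00 − €5200.00) = €940.72 + 36.58% × €400.00 = €1087.04
Training Fund Levy: 5.8% × €6460.00 = €374.68
Medical Insurance Levy: cap €313960.00 − YTD €308277.00 = €5683.00 subject; 8.32% × €5683.00 = €472.83
Total: €1087.04 + €374.68 + €472.83 = €1934.55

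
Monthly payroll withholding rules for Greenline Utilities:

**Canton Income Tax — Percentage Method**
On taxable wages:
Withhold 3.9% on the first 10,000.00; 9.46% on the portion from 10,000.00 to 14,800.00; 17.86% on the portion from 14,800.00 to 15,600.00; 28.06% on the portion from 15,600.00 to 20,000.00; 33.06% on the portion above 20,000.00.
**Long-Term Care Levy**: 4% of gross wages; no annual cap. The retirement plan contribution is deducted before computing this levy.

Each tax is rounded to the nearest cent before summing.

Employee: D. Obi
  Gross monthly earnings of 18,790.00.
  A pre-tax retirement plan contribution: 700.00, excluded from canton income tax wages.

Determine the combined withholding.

2,409.25

Canton Income Tax: taxable = 18,790.00 − 700.00 = 18,090.00
  986.96 + 28.06% × (18,090.00 − 15,600.00) = 986.96 + 28.06% × 2,490.00 = 1,685.65
Long-Term Care Levy: 4% × 18,090.00 = 723.60
Total: 1,685.65 + 723.60 = 2,409.25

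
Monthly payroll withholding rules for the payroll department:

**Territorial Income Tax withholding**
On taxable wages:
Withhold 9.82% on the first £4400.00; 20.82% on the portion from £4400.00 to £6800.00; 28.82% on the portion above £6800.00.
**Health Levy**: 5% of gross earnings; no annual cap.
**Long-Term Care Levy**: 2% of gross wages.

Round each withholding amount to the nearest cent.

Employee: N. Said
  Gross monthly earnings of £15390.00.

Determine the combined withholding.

Territorial Income Tax: taxable = £15390.00
  £931.76 + 28.82% × (£15390.00 − £6800.00) = £931.76 + 28.82% × £8590.00 = £3407.40
Health Levy: 5% × £15390.00 = £769.50
Long-Term Care Levy: 2% × £15390.00 = £307.80
Total: £3407.40 + £769.50 + £307.80 = £4484.70

£4484.70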